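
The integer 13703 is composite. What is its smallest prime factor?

13703 is odd.
Digit sum 14, not divisible by 3.
Ends in 3: not divisible by 5.
7: 13703 = 7·1957 + 4
11: 13703 = 11·1245 + 8
13: 13703 = 13·1054 + 1
17: 13703 = 17·806 + 1
19: 13703 = 19·721 + 4
23: 13703 = 23·595 + 18
29: 13703 = 29·472 + 15
31: 13703 = 31·442 + 1
37: 13703 = 37·370 + 13
41: 13703 = 41·334 + 9
43: 13703 = 43·318 + 29
47: 13703 = 47·291 + 26
53: 13703 = 53·258 + 29
59: 13703 = 59·232 + 15
61: 13703 = 61·224 + 39
67: 13703 = 67·204 + 35
71: 13703 = 71·193

71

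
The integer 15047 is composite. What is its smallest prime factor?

15047 is odd.
Digit sum 17, not divisible by 3.
Ends in 7: not divisible by 5.
7: 15047 = 7·2149 + 4
11: 15047 = 11·1367 + 10
13: 15047 = 13·1157 + 6
17: 15047 = 17·885 + 2
19: 15047 = 19·791 + 18
23: 15047 = 23·654 + 5
29: 15047 = 29·518 + 25
31: 15047 = 31·485 + 12
37: 15047 = 37·406 + 25
41: 15047 = 41·367

41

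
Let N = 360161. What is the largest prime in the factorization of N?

97

360161 = 47 · 7663
7663 = 79 · 97
97 is prime.
So 360161 = 47 · 79 · 97; the largest prime factor is 97.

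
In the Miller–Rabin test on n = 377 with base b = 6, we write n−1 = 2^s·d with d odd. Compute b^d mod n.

323

377 − 1 = 376 = 2^3 · 47, so d = 47.
6^1 ≡ 6 (mod 377)
6^2 ≡ 6^2 = 36 ≡ 36 (mod 377)
6^4 ≡ 36^2 = 1296 ≡ 165 (mod 377)
6^8 ≡ 165^2 = 27225 ≡ 81 (mod 377)
6^16 ≡ 81^2 = 6561 ≡ 152 (mod 377)
6^32 ≡ 152^2 = 23104 ≡ 107 (mod 377)
47 = 32 + 8 + 4 + 2 + 1 in binary powers of 2.
So 6^47 ≡ 107 · 81 · 165 · 36 · 6 ≡ 323 (mod 377).
Squaring chain: 323 → 277 → 198; never reaches −1, so base 6 is a Miller–Rabin witness that 377 is composite.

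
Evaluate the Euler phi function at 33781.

29520

Factor: 33781 = 11 · 37 · 83.
φ(33781) = (11−1) · (37−1) · (83−1) = 10 · 36 · 82 = 29520.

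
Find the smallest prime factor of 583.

583 is odd.
Digit sum 16, not divisible by 3.
Ends in 3: not divisible by 5.
7: 583 = 7·83 + 2
11: 583 = 11·53

11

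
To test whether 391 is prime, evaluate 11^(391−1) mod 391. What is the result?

110

11^1 ≡ 11 (mod 391)
11^2 ≡ 11^2 = 121 ≡ 121 (mod 391)
11^4 ≡ 121^2 = 14641 ≡ 174 (mod 391)
11^8 ≡ 174^2 = 30276 ≡ 169 (mod 391)
11^16 ≡ 169^2 = 28561 ≡ 18 (mod 391)
11^32 ≡ 18^2 = 324 ≡ 324 (mod 391)
11^64 ≡ 324^2 = 104976 ≡ 188 (mod 391)
11^128 ≡ 188^2 = 35344 ≡ 154 (mod 391)
11^256 ≡ 154^2 = 23716 ≡ 256 (mod 391)
390 = 256 + 128 + 4 + 2 in binary powers of 2.
So 11^390 ≡ 256 · 154 · 174 · 121 ≡ 110 (mod 391).
Since 110 ≠ 1, base 11 is a Fermat witness: 391 is composite.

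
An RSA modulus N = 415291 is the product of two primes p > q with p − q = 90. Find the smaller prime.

Since p = q + 90, we have 415291 = q(q + 90), so q² + 90q − 415291 = 0.
Discriminant: 90² + 4·415291 = 8100 + 1661164 = 1669264; √1669264 = 1292.
q = (−90 + 1292)/2 = 601, and p = q + 90 = 691.
Check: 601 · 691 = 415291.

601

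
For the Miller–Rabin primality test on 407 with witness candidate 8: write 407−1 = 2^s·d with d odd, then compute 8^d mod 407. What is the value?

347

407 − 1 = 406 = 2^1 · 203, so d = 203.
8^1 ≡ 8 (mod 407)
8^2 ≡ 8^2 = 64 ≡ 64 (mod 407)
8^4 ≡ 64^2 = 4096 ≡ 26 (mod 407)
8^8 ≡ 26^2 = 676 ≡ 269 (mod 407)
8^16 ≡ 269^2 = 72361 ≡ 322 (mod 407)
8^32 ≡ 322^2 = 103684 ≡ 306 (mod 407)
8^64 ≡ 306^2 = 93636 ≡ 26 (mod 407)
8^128 ≡ 26^2 = 676 ≡ 269 (mod 407)
203 = 128 + 64 + 8 + 2 + 1 in binary powers of 2.
So 8^203 ≡ 269 · 26 · 269 · 64 · 8 ≡ 347 (mod 407).
Squaring chain: 347; never reaches −1, so base 8 is a Miller–Rabin witness that 407 is composite.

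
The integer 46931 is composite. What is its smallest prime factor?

71

46931 is odd.
Digit sum 23, not divisible by 3.
Ends in 1: not divisible by 5.
7: 46931 = 7·6704 + 3
11: 46931 = 11·4266 + 5
13: 46931 = 13·3610 + 1
17: 46931 = 17·2760 + 11
19: 46931 = 19·2470 + 1
23: 46931 = 23·2040 + 11
29: 46931 = 29·1618 + 9
31: 46931 = 31·1513 + 28
37: 46931 = 37·1268 + 15
41: 46931 = 41·1144 + 27
43: 46931 = 43·1091 + 18
47: 46931 = 47·998 + 25
53: 46931 = 53·885 + 26
59: 46931 = 59·795 + 26
61: 46931 = 61·769 + 22
67: 46931 = 67·700 + 31
71: 46931 = 71·661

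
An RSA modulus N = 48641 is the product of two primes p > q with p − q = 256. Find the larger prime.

Since p = q + 256, we have 48641 = q(q + 256), so q² + 256q − 48641 = 0.
Discriminant: 256² + 4·48641 = 65536 + 194564 = 260100; √260100 = 510.
q = (−256 + 510)/2 = 127, and p = q + 256 = 383.
Check: 127 · 383 = 48641.

383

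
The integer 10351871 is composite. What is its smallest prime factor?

71

10351871 is odd.
Digit sum 26, not divisible by 3.
Ends in 1: not divisible by 5.
7: 10351871 = 7·1478838 + 5
11: 10351871 = 11·941079 + 2
13: 10351871 = 13·796297 + 10
17: 10351871 = 17·608933 + 10
19: 10351871 = 19·544835 + 6
23: 10351871 = 23·450081 + 8
29: 10351871 = 29·356961 + 2
31: 10351871 = 31·333931 + 10
37: 10351871 = 37·279780 + 11
41: 10351871 = 41·252484 + 27
43: 10351871 = 43·240741 + 8
47: 10351871 = 47·220252 + 27
53: 10351871 = 53·195318 + 17
59: 10351871 = 59·175455 + 26
61: 10351871 = 61·169702 + 49
67: 10351871 = 67·154505 + 36
71: 10351871 = 71·145801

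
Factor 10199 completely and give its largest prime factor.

47

10199 = 7 · 1457
1457 = 31 · 47
47 is prime.
So 10199 = 7 · 31 · 47; the largest prime factor is 47.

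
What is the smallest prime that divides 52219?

52219 is odd.
Digit sum 19, not divisible by 3.
Ends in 9: not divisible by 5.
7: 52219 = 7·7459 + 6
11: 52219 = 11·4747 + 2
13: 52219 = 13·4016 + 11
17: 52219 = 17·3071 + 12
19: 52219 = 19·2748 + 7
23: 52219 = 23·2270 + 9
29: 52219 = 29·1800 + 19
31: 52219 = 31·1684 + 15
37: 52219 = 37·1411 + 12
41: 52219 = 41·1273 + 26
43: 52219 = 43·1214 + 17
47: 52219 = 47·1111 + 2
53: 52219 = 53·985 + 14
59: 52219 = 59·885 + 4
61: 52219 = 61·856 + 3
67: 52219 = 67·779 + 26
71: 52219 = 71·735 + 34
73: 52219 = 73·715 + 24
79: 52219 = 79·661

79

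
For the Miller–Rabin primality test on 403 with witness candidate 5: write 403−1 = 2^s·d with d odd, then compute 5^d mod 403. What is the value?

187

403 − 1 = 402 = 2^1 · 201, so d = 201.
5^1 ≡ 5 (mod 403)
5^2 ≡ 5^2 = 25 ≡ 25 (mod 403)
5^4 ≡ 25^2 = 625 ≡ 222 (mod 403)
5^8 ≡ 222^2 = 49284 ≡ 118 (mod 403)
5^16 ≡ 118^2 = 13924 ≡ 222 (mod 403)
5^32 ≡ 222^2 = 49284 ≡ 118 (mod 403)
5^64 ≡ 118^2 = 13924 ≡ 222 (mod 403)
5^128 ≡ 222^2 = 49284 ≡ 118 (mod 403)
201 = 128 + 64 + 8 + 1 in binary powers of 2.
So 5^201 ≡ 118 · 222 · 118 · 5 ≡ 187 (mod 403).
Squaring chain: 187; never reaches −1, so base 5 is a Miller–Rabin witness that 403 is composite.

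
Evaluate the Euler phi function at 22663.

22360

Factor: 22663 = 131 · 173.
φ(22663) = (131−1) · (173−1) = 130 · 172 = 22360.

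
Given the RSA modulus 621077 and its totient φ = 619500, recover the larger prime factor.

827

φ(n) = (p−1)(q−1) = n − (p+q) + 1, so p + q = 621077 − 619500 + 1 = 1578.
p and q are the roots of t² − 1578t + 621077 = 0.
Discriminant: 1578² − 4·621077 = 2490084 − 2484308 = 5776; √5776 = 76.
q = (1578 − 76)/2 = 751, p = (1578 + 76)/2 = 827.
Check: 751 · 827 = 621077.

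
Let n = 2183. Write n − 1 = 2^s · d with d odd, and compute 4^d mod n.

2183 − 1 = 2182 = 2^1 · 1091, so d = 1091.
4^1 ≡ 4 (mod 2183)
4^2 ≡ 4^2 = 16 ≡ 16 (mod 2183)
4^4 ≡ 16^2 = 256 ≡ 256 (mod 2183)
4^8 ≡ 256^2 = 65536 ≡ 46 (mod 2183)
4^16 ≡ 46^2 = 2116 ≡ 2116 (mod 2183)
4^32 ≡ 2116^2 = 4477456 ≡ 123 (mod 2183)
4^64 ≡ 123^2 = 15129 ≡ 2031 (mod 2183)
4^128 ≡ 2031^2 = 4124961 ≡ 1274 (mod 2183)
4^256 ≡ 1274^2 = 1623076 ≡ 1107 (mod 2183)
4^512 ≡ 1107^2 = 1225449 ≡ 786 (mod 2183)
4^1024 ≡ 786^2 = 617796 ≡ 7 (mod 2183)
1091 = 1024 + 64 + 2 + 1 in binary powers of 2.
So 4^1091 ≡ 7 · 2031 · 16 · 4 ≡ 1760 (mod 2183).
Squaring chain: 1760; never reaches −1, so base 4 is a Miller–Rabin witness that 2183 is composite.

1760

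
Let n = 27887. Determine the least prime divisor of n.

79

27887 is odd.
Digit sum 32, not divisible by 3.
Ends in 7: not divisible by 5.
7: 27887 = 7·3983 + 6
11: 27887 = 11·2535 + 2
13: 27887 = 13·2145 + 2
17: 27887 = 17·1640 + 7
19: 27887 = 19·1467 + 14
23: 27887 = 23·1212 + 11
29: 27887 = 29·961 + 18
31: 27887 = 31·899 + 18
37: 27887 = 37·753 + 26
41: 27887 = 41·680 + 7
43: 27887 = 43·648 + 23
47: 27887 = 47·593 + 16
53: 27887 = 53·526 + 9
59: 27887 = 59·472 + 39
61: 27887 = 61·457 + 10
67: 27887 = 67·416 + 15
71: 27887 = 71·392 + 55
73: 27887 = 73·382 + 1
79: 27887 = 79·353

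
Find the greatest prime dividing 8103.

8103 = 3 · 2701
2701 = 37 · 73
73 is prime.
So 8103 = 3 · 37 · 73; the largest prime factor is 73.

73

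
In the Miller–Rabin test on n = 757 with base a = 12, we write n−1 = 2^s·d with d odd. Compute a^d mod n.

756

757 − 1 = 756 = 2^2 · 189, so d = 189.
12^1 ≡ 12 (mod 757)
12^2 ≡ 12^2 = 144 ≡ 144 (mod 757)
12^4 ≡ 144^2 = 20736 ≡ 297 (mod 757)
12^8 ≡ 297^2 = 88209 ≡ 397 (mod 757)
12^16 ≡ 397^2 = 157609 ≡ 153 (mod 757)
12^32 ≡ 153^2 = 23409 ≡ 699 (mod 757)
12^64 ≡ 699^2 = 488601 ≡ 336 (mod 757)
12^128 ≡ 336^2 = 112896 ≡ 103 (mod 757)
189 = 128 + 32 + 16 + 8 + 4 + 1 in binary powers of 2.
So 12^189 ≡ 103 · 699 · 153 · 397 · 297 · 12 ≡ 756 (mod 757).
Since 12^d ≡ 756 (mod 757), base 12 does not prove 757 composite.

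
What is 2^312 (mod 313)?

2^1 ≡ 2 (mod 313)
2^2 ≡ 2^2 = 4 ≡ 4 (mod 313)
2^4 ≡ 4^2 = 16 ≡ 16 (mod 313)
2^8 ≡ 16^2 = 256 ≡ 256 (mod 313)
2^16 ≡ 256^2 = 65536 ≡ 119 (mod 313)
2^32 ≡ 119^2 = 14161 ≡ 76 (mod 313)
2^64 ≡ 76^2 = 5776 ≡ 142 (mod 313)
2^128 ≡ 142^2 = 20164 ≡ 132 (mod 313)
2^256 ≡ 132^2 = 17424 ≡ 209 (mod 313)
312 = 256 + 32 + 16 + 8 in binary powers of 2.
So 2^312 ≡ 209 · 76 · 119 · 256 ≡ 1 (mod 313).
Since the result is 1, base 2 gives no evidence that 313 is composite.

1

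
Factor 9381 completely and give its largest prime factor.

9381 = 3 · 3127
3127 = 53 · 59
59 is prime.
So 9381 = 3 · 53 · 59; the largest prime factor is 59.

59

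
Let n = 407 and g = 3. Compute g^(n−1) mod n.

3^1 ≡ 3 (mod 407)
3^2 ≡ 3^2 = 9 ≡ 9 (mod 407)
3^4 ≡ 9^2 = 81 ≡ 81 (mod 407)
3^8 ≡ 81^2 = 6561 ≡ 49 (mod 407)
3^16 ≡ 49^2 = 2401 ≡ 366 (mod 407)
3^32 ≡ 366^2 = 133956 ≡ 53 (mod 407)
3^64 ≡ 53^2 = 2809 ≡ 367 (mod 407)
3^128 ≡ 367^2 = 134689 ≡ 379 (mod 407)
3^256 ≡ 379^2 = 143641 ≡ 377 (mod 407)
406 = 256 + 128 + 16 + 4 + 2 in binary powers of 2.
So 3^406 ≡ 377 · 379 · 366 · 81 · 9 ≡ 256 (mod 407).
Since 256 ≠ 1, base 3 is a Fermat witness: 407 is composite.

256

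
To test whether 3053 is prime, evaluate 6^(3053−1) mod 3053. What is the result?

6^1 ≡ 6 (mod 3053)
6^2 ≡ 6^2 = 36 ≡ 36 (mod 3053)
6^4 ≡ 36^2 = 1296 ≡ 1296 (mod 3053)
6^8 ≡ 1296^2 = 1679616 ≡ 466 (mod 3053)
6^16 ≡ 466^2 = 217156 ≡ 393 (mod 3053)
6^32 ≡ 393^2 = 154449 ≡ 1799 (mod 3053)
6^64 ≡ 1799^2 = 3236401 ≡ 221 (mod 3053)
6^128 ≡ 221^2 = 48841 ≡ 3046 (mod 3053)
6^256 ≡ 3046^2 = 9278116 ≡ 49 (mod 3053)
6^512 ≡ 49^2 = 2401 ≡ 2401 (mod 3053)
6^1024 ≡ 2401^2 = 5764801 ≡ 737 (mod 3053)
6^2048 ≡ 737^2 = 543169 ≡ 2788 (mod 3053)
3052 = 2048 + 512 + 256 + 128 + 64 + 32 + 8 + 4 in binary powers of 2.
So 6^3052 ≡ 2788 · 2401 · 49 · 3046 · 221 · 1799 · 466 · 1296 ≡ 2113 (mod 3053).
Since 2113 ≠ 1, base 6 is a Fermat witness: 3053 is composite.

2113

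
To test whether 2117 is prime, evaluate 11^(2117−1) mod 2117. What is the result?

401

11^1 ≡ 11 (mod 2117)
11^2 ≡ 11^2 = 121 ≡ 121 (mod 2117)
11^4 ≡ 121^2 = 14641 ≡ 1939 (mod 2117)
11^8 ≡ 1939^2 = 3759721 ≡ 2046 (mod 2117)
11^16 ≡ 2046^2 = 4186116 ≡ 807 (mod 2117)
11^32 ≡ 807^2 = 651249 ≡ 1330 (mod 2117)
11^64 ≡ 1330^2 = 1768900 ≡ 1205 (mod 2117)
11^128 ≡ 1205^2 = 1452025 ≡ 1880 (mod 2117)
11^256 ≡ 1880^2 = 3534400 ≡ 1127 (mod 2117)
11^512 ≡ 1127^2 = 1270129 ≡ 2046 (mod 2117)
11^1024 ≡ 2046^2 = 4186116 ≡ 807 (mod 2117)
11^2048 ≡ 807^2 = 651249 ≡ 1330 (mod 2117)
2116 = 2048 + 64 + 4 in binary powers of 2.
So 11^2116 ≡ 1330 · 1205 · 1939 ≡ 401 (mod 2117).
Since 401 ≠ 1, base 11 is a Fermat witness: 2117 is composite.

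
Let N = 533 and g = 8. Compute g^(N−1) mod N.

469

8^1 ≡ 8 (mod 533)
8^2 ≡ 8^2 = 64 ≡ 64 (mod 533)
8^4 ≡ 64^2 = 4096 ≡ 365 (mod 533)
8^8 ≡ 365^2 = 133225 ≡ 508 (mod 533)
8^16 ≡ 508^2 = 258064 ≡ 92 (mod 533)
8^32 ≡ 92^2 = 8464 ≡ 469 (mod 533)
8^64 ≡ 469^2 = 219961 ≡ 365 (mod 533)
8^128 ≡ 365^2 = 133225 ≡ 508 (mod 533)
8^256 ≡ 508^2 = 258064 ≡ 92 (mod 533)
8^512 ≡ 92^2 = 8464 ≡ 469 (mod 533)
532 = 512 + 16 + 4 in binary powers of 2.
So 8^532 ≡ 469 · 92 · 365 ≡ 469 (mod 533).
Since 469 ≠ 1, base 8 is a Fermat witness: 533 is composite.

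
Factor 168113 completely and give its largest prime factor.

168113 = 11 · 15283
15283 = 17 · 899
899 = 29 · 31
31 is prime.
So 168113 = 11 · 17 · 29 · 31; the largest prime factor is 31.

31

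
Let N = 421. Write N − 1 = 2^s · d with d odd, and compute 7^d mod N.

421 − 1 = 420 = 2^2 · 105, so d = 105.
7^1 ≡ 7 (mod 421)
7^2 ≡ 7^2 = 49 ≡ 49 (mod 421)
7^4 ≡ 49^2 = 2401 ≡ 296 (mod 421)
7^8 ≡ 296^2 = 87616 ≡ 48 (mod 421)
7^16 ≡ 48^2 = 2304 ≡ 199 (mod 421)
7^32 ≡ 199^2 = 39601 ≡ 27 (mod 421)
7^64 ≡ 27^2 = 729 ≡ 308 (mod 421)
105 = 64 + 32 + 8 + 1 in binary powers of 2.
So 7^105 ≡ 308 · 27 · 48 · 7 ≡ 420 (mod 421).
Since 7^d ≡ 420 (mod 421), base 7 does not prove 421 composite.

420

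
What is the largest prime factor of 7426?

79

7426 = 2 · 3713
3713 = 47 · 79
79 is prime.
So 7426 = 2 · 47 · 79; the largest prime factor is 79.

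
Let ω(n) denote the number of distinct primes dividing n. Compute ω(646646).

6

646646 = 2 · 323323
323323 = 7 · 46189
46189 = 11 · 4199
4199 = 13 · 323
323 = 17 · 19
646646 = 2 · 7 · 11 · 13 · 17 · 19, which has 6 distinct prime factors.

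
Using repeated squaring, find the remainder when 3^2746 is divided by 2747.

91

3^1 ≡ 3 (mod 2747)
3^2 ≡ 3^2 = 9 ≡ 9 (mod 2747)
3^4 ≡ 9^2 = 81 ≡ 81 (mod 2747)
3^8 ≡ 81^2 = 6561 ≡ 1067 (mod 2747)
3^16 ≡ 1067^2 = 1138489 ≡ 1231 (mod 2747)
3^32 ≡ 1231^2 = 1515361 ≡ 1764 (mod 2747)
3^64 ≡ 1764^2 = 3111696 ≡ 2092 (mod 2747)
3^128 ≡ 2092^2 = 4376464 ≡ 493 (mod 2747)
3^256 ≡ 493^2 = 243049 ≡ 1313 (mod 2747)
3^512 ≡ 1313^2 = 1723969 ≡ 1600 (mod 2747)
3^1024 ≡ 1600^2 = 2560000 ≡ 2543 (mod 2747)
3^2048 ≡ 2543^2 = 6466849 ≡ 411 (mod 2747)
2746 = 2048 + 512 + 128 + 32 + 16 + 8 + 2 in binary powers of 2.
So 3^2746 ≡ 411 · 1600 · 493 · 1764 · 1231 · 1067 · 9 ≡ 91 (mod 2747).
Since 91 ≠ 1, base 3 is a Fermat witness: 2747 is composite.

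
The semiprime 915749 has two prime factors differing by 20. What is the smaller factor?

Since p = q + 20, we have 915749 = q(q + 20), so q² + 20q − 915749 = 0.
Discriminant: 20² + 4·915749 = 400 + 3662996 = 3663396; √3663396 = 1914.
q = (−20 + 1914)/2 = 947, and p = q + 20 = 967.
Check: 947 · 967 = 915749.

947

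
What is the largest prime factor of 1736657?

1736657 = 13 · 133589
133589 = 19 · 7031
7031 = 79 · 89
89 is prime.
So 1736657 = 13 · 19 · 79 · 89; the largest prime factor is 89.

89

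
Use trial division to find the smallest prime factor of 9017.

9017 is odd.
Digit sum 17, not divisible by 3.
Ends in 7: not divisible by 5.
7: 9017 = 7·1288 + 1
11: 9017 = 11·819 + 8
13: 9017 = 13·693 + 8
17: 9017 = 17·530 + 7
19: 9017 = 19·474 + 11
23: 9017 = 23·392 + 1
29: 9017 = 29·310 + 27
31: 9017 = 31·290 + 27
37: 9017 = 37·243 + 26
41: 9017 = 41·219 + 38
43: 9017 = 43·209 + 30
47: 9017 = 47·191 + 40
53: 9017 = 53·170 + 7
59: 9017 = 59·152 + 49
61: 9017 = 61·147 + 50
67: 9017 = 67·134 + 39
71: 9017 = 71·127

71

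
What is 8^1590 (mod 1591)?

8^1 ≡ 8 (mod 1591)
8^2 ≡ 8^2 = 64 ≡ 64 (mod 1591)
8^4 ≡ 64^2 = 4096 ≡ 914 (mod 1591)
8^8 ≡ 914^2 = 835396 ≡ 121 (mod 1591)
8^16 ≡ 121^2 = 14641 ≡ 322 (mod 1591)
8^32 ≡ 322^2 = 103684 ≡ 269 (mod 1591)
8^64 ≡ 269^2 = 72361 ≡ 766 (mod 1591)
8^128 ≡ 766^2 = 586756 ≡ 1268 (mod 1591)
8^256 ≡ 1268^2 = 1607824 ≡ 914 (mod 1591)
8^512 ≡ 914^2 = 835396 ≡ 121 (mod 1591)
8^1024 ≡ 121^2 = 14641 ≡ 322 (mod 1591)
1590 = 1024 + 512 + 32 + 16 + 4 + 2 in binary powers of 2.
So 8^1590 ≡ 322 · 121 · 269 · 322 · 914 · 64 ≡ 1368 (mod 1591).
Since 1368 ≠ 1, base 8 is a Fermat witness: 1591 is composite.

1368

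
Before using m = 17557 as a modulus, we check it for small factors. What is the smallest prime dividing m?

17557 is odd.
Digit sum 25, not divisible by 3.
Ends in 7: not divisible by 5.
7: 17557 = 7·2508 + 1
11: 17557 = 11·1596 + 1
13: 17557 = 13·1350 + 7
17: 17557 = 17·1032 + 13
19: 17557 = 19·924 + 1
23: 17557 = 23·763 + 8
29: 17557 = 29·605 + 12
31: 17557 = 31·566 + 11
37: 17557 = 37·474 + 19
41: 17557 = 41·428 + 9
43: 17557 = 43·408 + 13
47: 17557 = 47·373 + 26
53: 17557 = 53·331 + 14
59: 17557 = 59·297 + 34
61: 17557 = 61·287 + 50
67: 17557 = 67·262 + 3
71: 17557 = 71·247 + 20
73: 17557 = 73·240 + 37
79: 17557 = 79·222 + 19
83: 17557 = 83·211 + 44
89: 17557 = 89·197 + 24
97: 17557 = 97·181

97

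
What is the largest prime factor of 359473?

83

359473 = 61 · 5893
5893 = 71 · 83
83 is prime.
So 359473 = 61 · 71 · 83; the largest prime factor is 83.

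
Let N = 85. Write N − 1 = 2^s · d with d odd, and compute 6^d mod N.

85 − 1 = 84 = 2^2 · 21, so d = 21.
6^1 ≡ 6 (mod 85)
6^2 ≡ 6^2 = 36 ≡ 36 (mod 85)
6^4 ≡ 36^2 = 1296 ≡ 21 (mod 85)
6^8 ≡ 21^2 = 441 ≡ 16 (mod 85)
6^16 ≡ 16^2 = 256 ≡ 1 (mod 85)
21 = 16 + 4 + 1 in binary powers of 2.
So 6^21 ≡ 1 · 21 · 6 ≡ 41 (mod 85).
Squaring chain: 41 → 66; never reaches −1, so base 6 is a Miller–Rabin witness that 85 is composite.

41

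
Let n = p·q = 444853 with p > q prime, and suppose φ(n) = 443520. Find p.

673

φ(n) = (p−1)(q−1) = n − (p+q) + 1, so p + q = 444853 − 443520 + 1 = 1334.
p and q are the roots of t² − 1334t + 444853 = 0.
Discriminant: 1334² − 4·444853 = 1779556 − 1779412 = 144; √144 = 12.
q = (1334 − 12)/2 = 661, p = (1334 + 12)/2 = 673.
Check: 661 · 673 = 444853.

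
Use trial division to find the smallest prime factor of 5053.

31

5053 is odd.
Digit sum 13, not divisible by 3.
Ends in 3: not divisible by 5.
7: 5053 = 7·721 + 6
11: 5053 = 11·459 + 4
13: 5053 = 13·388 + 9
17: 5053 = 17·297 + 4
19: 5053 = 19·265 + 18
23: 5053 = 23·219 + 16
29: 5053 = 29·174 + 7
31: 5053 = 31·163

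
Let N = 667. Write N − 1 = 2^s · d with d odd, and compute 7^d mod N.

458

667 − 1 = 666 = 2^1 · 333, so d = 333.
7^1 ≡ 7 (mod 667)
7^2 ≡ 7^2 = 49 ≡ 49 (mod 667)
7^4 ≡ 49^2 = 2401 ≡ 400 (mod 667)
7^8 ≡ 400^2 = 160000 ≡ 587 (mod 667)
7^16 ≡ 587^2 = 344569 ≡ 397 (mod 667)
7^32 ≡ 397^2 = 157609 ≡ 197 (mod 667)
7^64 ≡ 197^2 = 38809 ≡ 123 (mod 667)
7^128 ≡ 123^2 = 15129 ≡ 455 (mod 667)
7^256 ≡ 455^2 = 207025 ≡ 255 (mod 667)
333 = 256 + 64 + 8 + 4 + 1 in binary powers of 2.
So 7^333 ≡ 255 · 123 · 587 · 400 · 7 ≡ 458 (mod 667).
Squaring chain: 458; never reaches −1, so base 7 is a Miller–Rabin witness that 667 is composite.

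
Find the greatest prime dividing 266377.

89

266377 = 41 · 6497
6497 = 73 · 89
89 is prime.
So 266377 = 41 · 73 · 89; the largest prime factor is 89.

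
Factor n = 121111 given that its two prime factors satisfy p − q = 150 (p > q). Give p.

431

Since p = q + 150, we have 121111 = q(q + 150), so q² + 150q − 121111 = 0.
Discriminant: 150² + 4·121111 = 22500 + 484444 = 506944; √506944 = 712.
q = (−150 + 712)/2 = 281, and p = q + 150 = 431.
Check: 281 · 431 = 121111.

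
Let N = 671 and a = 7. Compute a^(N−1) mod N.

7^1 ≡ 7 (mod 671)
7^2 ≡ 7^2 = 49 ≡ 49 (mod 671)
7^4 ≡ 49^2 = 2401 ≡ 388 (mod 671)
7^8 ≡ 388^2 = 150544 ≡ 240 (mod 671)
7^16 ≡ 240^2 = 57600 ≡ 565 (mod 671)
7^32 ≡ 565^2 = 319225 ≡ 500 (mod 671)
7^64 ≡ 500^2 = 250000 ≡ 388 (mod 671)
7^128 ≡ 388^2 = 150544 ≡ 240 (mod 671)
7^256 ≡ 240^2 = 57600 ≡ 565 (mod 671)
7^512 ≡ 565^2 = 319225 ≡ 500 (mod 671)
670 = 512 + 128 + 16 + 8 + 4 + 2 in binary powers of 2.
So 7^670 ≡ 500 · 240 · 565 · 240 · 388 · 49 ≡ 353 (mod 671).
Since 353 ≠ 1, base 7 is a Fermat witness: 671 is composite.

353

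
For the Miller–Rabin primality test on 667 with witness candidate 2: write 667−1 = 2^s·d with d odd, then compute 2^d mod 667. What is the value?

330

667 − 1 = 666 = 2^1 · 333, so d = 333.
2^1 ≡ 2 (mod 667)
2^2 ≡ 2^2 = 4 ≡ 4 (mod 667)
2^4 ≡ 4^2 = 16 ≡ 16 (mod 667)
2^8 ≡ 16^2 = 256 ≡ 256 (mod 667)
2^16 ≡ 256^2 = 65536 ≡ 170 (mod 667)
2^32 ≡ 170^2 = 28900 ≡ 219 (mod 667)
2^64 ≡ 219^2 = 47961 ≡ 604 (mod 667)
2^128 ≡ 604^2 = 364816 ≡ 634 (mod 667)
2^256 ≡ 634^2 = 401956 ≡ 422 (mod 667)
333 = 256 + 64 + 8 + 4 + 1 in binary powers of 2.
So 2^333 ≡ 422 · 604 · 256 · 16 · 2 ≡ 330 (mod 667).
Squaring chain: 330; never reaches −1, so base 2 is a Miller–Rabin witness that 667 is composite.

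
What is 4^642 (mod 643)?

4^1 ≡ 4 (mod 643)
4^2 ≡ 4^2 = 16 ≡ 16 (mod 643)
4^4 ≡ 16^2 = 256 ≡ 256 (mod 643)
4^8 ≡ 256^2 = 65536 ≡ 593 (mod 643)
4^16 ≡ 593^2 = 351649 ≡ 571 (mod 643)
4^32 ≡ 571^2 = 326041 ≡ 40 (mod 643)
4^64 ≡ 40^2 = 1600 ≡ 314 (mod 643)
4^128 ≡ 314^2 = 98596 ≡ 217 (mod 643)
4^256 ≡ 217^2 = 47089 ≡ 150 (mod 643)
4^512 ≡ 150^2 = 22500 ≡ 638 (mod 643)
642 = 512 + 128 + 2 in binary powers of 2.
So 4^642 ≡ 638 · 217 · 16 ≡ 1 (mod 643).
Since the result is 1, base 4 gives no evidence that 643 is composite.

1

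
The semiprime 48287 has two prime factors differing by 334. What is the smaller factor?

109

Since p = q + 334, we have 48287 = q(q + 334), so q² + 334q − 48287 = 0.
Discriminant: 334² + 4·48287 = 111556 + 193148 = 304704; √304704 = 552.
q = (−334 + 552)/2 = 109, and p = q + 334 = 443.
Check: 109 · 443 = 48287.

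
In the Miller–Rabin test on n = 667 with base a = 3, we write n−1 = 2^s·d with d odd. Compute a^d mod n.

188

667 − 1 = 666 = 2^1 · 333, so d = 333.
3^1 ≡ 3 (mod 667)
3^2 ≡ 3^2 = 9 ≡ 9 (mod 667)
3^4 ≡ 9^2 = 81 ≡ 81 (mod 667)
3^8 ≡ 81^2 = 6561 ≡ 558 (mod 667)
3^16 ≡ 558^2 = 311364 ≡ 542 (mod 667)
3^32 ≡ 542^2 = 293764 ≡ 284 (mod 667)
3^64 ≡ 284^2 = 80656 ≡ 616 (mod 667)
3^128 ≡ 616^2 = 379456 ≡ 600 (mod 667)
3^256 ≡ 600^2 = 360000 ≡ 487 (mod 667)
333 = 256 + 64 + 8 + 4 + 1 in binary powers of 2.
So 3^333 ≡ 487 · 616 · 558 · 81 · 3 ≡ 188 (mod 667).
Squaring chain: 188; never reaches −1, so base 3 is a Miller–Rabin witness that 667 is composite.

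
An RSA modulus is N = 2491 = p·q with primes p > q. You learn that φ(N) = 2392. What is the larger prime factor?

53

φ(n) = (p−1)(q−1) = n − (p+q) + 1, so p + q = 2491 − 2392 + 1 = 100.
p and q are the roots of t² − 100t + 2491 = 0.
Discriminant: 100² − 4·2491 = 10000 − 9964 = 36; √36 = 6.
q = (100 − 6)/2 = 47, p = (100 + 6)/2 = 53.
Check: 47 · 53 = 2491.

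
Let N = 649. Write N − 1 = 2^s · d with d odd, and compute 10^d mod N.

649 − 1 = 648 = 2^3 · 81, so d = 81.
10^1 ≡ 10 (mod 649)
10^2 ≡ 10^2 = 100 ≡ 100 (mod 649)
10^4 ≡ 100^2 = 10000 ≡ 265 (mod 649)
10^8 ≡ 265^2 = 70225 ≡ 133 (mod 649)
10^16 ≡ 133^2 = 17689 ≡ 166 (mod 649)
10^32 ≡ 166^2 = 27556 ≡ 298 (mod 649)
10^64 ≡ 298^2 = 88804 ≡ 540 (mod 649)
81 = 64 + 16 + 1 in binary powers of 2.
So 10^81 ≡ 540 · 166 · 10 ≡ 131 (mod 649).
Squaring chain: 131 → 287 → 595; never reaches −1, so base 10 is a Miller–Rabin witness that 649 is composite.

131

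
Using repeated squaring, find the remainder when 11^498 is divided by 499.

11^1 ≡ 11 (mod 499)
11^2 ≡ 11^2 = 121 ≡ 121 (mod 499)
11^4 ≡ 121^2 = 14641 ≡ 170 (mod 499)
11^8 ≡ 170^2 = 28900 ≡ 457 (mod 499)
11^16 ≡ 457^2 = 208849 ≡ 267 (mod 499)
11^32 ≡ 267^2 = 71289 ≡ 431 (mod 499)
11^64 ≡ 431^2 = 185761 ≡ 133 (mod 499)
11^128 ≡ 133^2 = 17689 ≡ 224 (mod 499)
11^256 ≡ 224^2 = 50176 ≡ 276 (mod 499)
498 = 256 + 128 + 64 + 32 + 16 + 2 in binary powers of 2.
So 11^498 ≡ 276 · 224 · 133 · 431 · 267 · 121 ≡ 1 (mod 499).
Since the result is 1, base 11 gives no evidence that 499 is composite.

1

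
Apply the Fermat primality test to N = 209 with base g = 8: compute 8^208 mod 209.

8^1 ≡ 8 (mod 209)
8^2 ≡ 8^2 = 64 ≡ 64 (mod 209)
8^4 ≡ 64^2 = 4096 ≡ 125 (mod 209)
8^8 ≡ 125^2 = 15625 ≡ 159 (mod 209)
8^16 ≡ 159^2 = 25281 ≡ 201 (mod 209)
8^32 ≡ 201^2 = 40401 ≡ 64 (mod 209)
8^64 ≡ 64^2 = 4096 ≡ 125 (mod 209)
8^128 ≡ 125^2 = 15625 ≡ 159 (mod 209)
208 = 128 + 64 + 16 in binary powers of 2.
So 8^208 ≡ 159 · 125 · 201 ≡ 49 (mod 209).
Since 49 ≠ 1, base 8 is a Fermat witness: 209 is composite.

49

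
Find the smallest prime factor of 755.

755 is odd.
Digit sum 17, not divisible by 3.
Ends in 5: divisible by 5.

5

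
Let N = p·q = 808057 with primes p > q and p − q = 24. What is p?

911

Since p = q + 24, we have 808057 = q(q + 24), so q² + 24q − 808057 = 0.
Discriminant: 24² + 4·808057 = 576 + 3232228 = 3232804; √3232804 = 1798.
q = (−24 + 1798)/2 = 887, and p = q + 24 = 911.
Check: 887 · 911 = 808057.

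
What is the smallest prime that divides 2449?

2449 is odd.
Digit sum 19, not divisible by 3.
Ends in 9: not divisible by 5.
7: 2449 = 7·349 + 6
11: 2449 = 11·222 + 7
13: 2449 = 13·188 + 5
17: 2449 = 17·144 + 1
19: 2449 = 19·128 + 17
23: 2449 = 23·106 + 11
29: 2449 = 29·84 + 13
31: 2449 = 31·79

31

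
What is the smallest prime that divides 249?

3

249 is odd.
Digit sum 15, divisible by 3.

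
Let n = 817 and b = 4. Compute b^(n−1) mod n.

600

4^1 ≡ 4 (mod 817)
4^2 ≡ 4^2 = 16 ≡ 16 (mod 817)
4^4 ≡ 16^2 = 256 ≡ 256 (mod 817)
4^8 ≡ 256^2 = 65536 ≡ 176 (mod 817)
4^16 ≡ 176^2 = 30976 ≡ 747 (mod 817)
4^32 ≡ 747^2 = 558009 ≡ 815 (mod 817)
4^64 ≡ 815^2 = 664225 ≡ 4 (mod 817)
4^128 ≡ 4^2 = 16 ≡ 16 (mod 817)
4^256 ≡ 16^2 = 256 ≡ 256 (mod 817)
4^512 ≡ 256^2 = 65536 ≡ 176 (mod 817)
816 = 512 + 256 + 32 + 16 in binary powers of 2.
So 4^816 ≡ 176 · 256 · 815 · 747 ≡ 600 (mod 817).
Since 600 ≠ 1, base 4 is a Fermat witness: 817 is composite.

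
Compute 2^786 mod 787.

1

2^1 ≡ 2 (mod 787)
2^2 ≡ 2^2 = 4 ≡ 4 (mod 787)
2^4 ≡ 4^2 = 16 ≡ 16 (mod 787)
2^8 ≡ 16^2 = 256 ≡ 256 (mod 787)
2^16 ≡ 256^2 = 65536 ≡ 215 (mod 787)
2^32 ≡ 215^2 = 46225 ≡ 579 (mod 787)
2^64 ≡ 579^2 = 335241 ≡ 766 (mod 787)
2^128 ≡ 766^2 = 586756 ≡ 441 (mod 787)
2^256 ≡ 441^2 = 194481 ≡ 92 (mod 787)
2^512 ≡ 92^2 = 8464 ≡ 594 (mod 787)
786 = 512 + 256 + 16 + 2 in binary powers of 2.
So 2^786 ≡ 594 · 92 · 215 · 4 ≡ 1 (mod 787).
Since the result is 1, base 2 gives no evidence that 787 is composite.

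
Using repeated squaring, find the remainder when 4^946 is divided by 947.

1

4^1 ≡ 4 (mod 947)
4^2 ≡ 4^2 = 16 ≡ 16 (mod 947)
4^4 ≡ 16^2 = 256 ≡ 256 (mod 947)
4^8 ≡ 256^2 = 65536 ≡ 193 (mod 947)
4^16 ≡ 193^2 = 37249 ≡ 316 (mod 947)
4^32 ≡ 316^2 = 99856 ≡ 421 (mod 947)
4^64 ≡ 421^2 = 177241 ≡ 152 (mod 947)
4^128 ≡ 152^2 = 23104 ≡ 376 (mod 947)
4^256 ≡ 376^2 = 141376 ≡ 273 (mod 947)
4^512 ≡ 273^2 = 74529 ≡ 663 (mod 947)
946 = 512 + 256 + 128 + 32 + 16 + 2 in binary powers of 2.
So 4^946 ≡ 663 · 273 · 376 · 421 · 316 · 16 ≡ 1 (mod 947).
Since the result is 1, base 4 gives no evidence that 947 is composite.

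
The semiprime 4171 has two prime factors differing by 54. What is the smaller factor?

43

Since p = q + 54, we have 4171 = q(q + 54), so q² + 54q − 4171 = 0.
Discriminant: 54² + 4·4171 = 2916 + 16684 = 19600; √19600 = 140.
q = (−54 + 140)/2 = 43, and p = q + 54 = 97.
Check: 43 · 97 = 4171.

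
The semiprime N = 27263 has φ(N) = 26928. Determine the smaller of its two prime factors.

137

φ(n) = (p−1)(q−1) = n − (p+q) + 1, so p + q = 27263 − 26928 + 1 = 336.
p and q are the roots of t² − 336t + 27263 = 0.
Discriminant: 336² − 4·27263 = 112896 − 109052 = 3844; √3844 = 62.
q = (336 − 62)/2 = 137, p = (336 + 62)/2 = 199.
Check: 137 · 199 = 27263.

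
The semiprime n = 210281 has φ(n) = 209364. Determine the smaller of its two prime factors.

439

φ(n) = (p−1)(q−1) = n − (p+q) + 1, so p + q = 210281 − 209364 + 1 = 918.
p and q are the roots of t² − 918t + 210281 = 0.
Discriminant: 918² − 4·210281 = 842724 − 841124 = 1600; √1600 = 40.
q = (918 − 40)/2 = 439, p = (918 + 40)/2 = 479.
Check: 439 · 479 = 210281.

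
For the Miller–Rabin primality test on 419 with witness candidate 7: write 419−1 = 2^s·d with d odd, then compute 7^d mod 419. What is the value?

1

419 − 1 = 418 = 2^1 · 209, so d = 209.
7^1 ≡ 7 (mod 419)
7^2 ≡ 7^2 = 49 ≡ 49 (mod 419)
7^4 ≡ 49^2 = 2401 ≡ 306 (mod 419)
7^8 ≡ 306^2 = 93636 ≡ 199 (mod 419)
7^16 ≡ 199^2 = 39601 ≡ 215 (mod 419)
7^32 ≡ 215^2 = 46225 ≡ 135 (mod 419)
7^64 ≡ 135^2 = 18225 ≡ 208 (mod 419)
7^128 ≡ 208^2 = 43264 ≡ 107 (mod 419)
209 = 128 + 64 + 16 + 1 in binary powers of 2.
So 7^209 ≡ 107 · 208 · 215 · 7 ≡ 1 (mod 419).
Since 7^d ≡ 1 (mod 419), base 7 does not prove 419 composite.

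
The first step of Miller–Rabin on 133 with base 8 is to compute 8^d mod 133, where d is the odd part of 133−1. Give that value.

133 − 1 = 132 = 2^2 · 33, so d = 33.
8^1 ≡ 8 (mod 133)
8^2 ≡ 8^2 = 64 ≡ 64 (mod 133)
8^4 ≡ 64^2 = 4096 ≡ 106 (mod 133)
8^8 ≡ 106^2 = 11236 ≡ 64 (mod 133)
8^16 ≡ 64^2 = 4096 ≡ 106 (mod 133)
8^32 ≡ 106^2 = 11236 ≡ 64 (mod 133)
33 = 32 + 1 in binary powers of 2.
So 8^33 ≡ 64 · 8 ≡ 113 (mod 133).
Squaring chain: 113 → 1; never reaches −1, so base 8 is a Miller–Rabin witness that 133 is composite.

113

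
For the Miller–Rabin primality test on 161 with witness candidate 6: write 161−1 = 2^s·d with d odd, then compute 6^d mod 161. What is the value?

48

161 − 1 = 160 = 2^5 · 5, so d = 5.
6^1 ≡ 6 (mod 161)
6^2 ≡ 6^2 = 36 ≡ 36 (mod 161)
6^4 ≡ 36^2 = 1296 ≡ 8 (mod 161)
5 = 4 + 1 in binary powers of 2.
So 6^5 ≡ 8 · 6 ≡ 48 (mod 161).
Squaring chain: 48 → 50 → 85 → 141 → 78; never reaches −1, so base 6 is a Miller–Rabin witness that 161 is composite.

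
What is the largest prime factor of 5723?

5723 = 59 · 97
97 is prime.
So 5723 = 59 · 97; the largest prime factor is 97.

97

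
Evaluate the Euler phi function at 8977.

8740

Factor: 8977 = 47 · 191.
φ(8977) = (47−1) · (191−1) = 46 · 190 = 8740.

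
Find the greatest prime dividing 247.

19

247 = 13 · 19
19 is prime.
So 247 = 13 · 19; the largest prime factor is 19.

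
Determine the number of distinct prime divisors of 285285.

285285 = 3 · 95095
95095 = 5 · 19019
19019 = 7 · 2717
2717 = 11 · 247
247 = 13 · 19
285285 = 3 · 5 · 7 · 11 · 13 · 19, which has 6 distinct prime factors.

6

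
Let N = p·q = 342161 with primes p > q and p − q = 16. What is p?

Since p = q + 16, we have 342161 = q(q + 16), so q² + 16q − 342161 = 0.
Discriminant: 16² + 4·342161 = 256 + 1368644 = 1368900; √1368900 = 1170.
q = (−16 + 1170)/2 = 577, and p = q + 16 = 593.
Check: 577 · 593 = 342161.

593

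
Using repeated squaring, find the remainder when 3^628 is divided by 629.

625

3^1 ≡ 3 (mod 629)
3^2 ≡ 3^2 = 9 ≡ 9 (mod 629)
3^4 ≡ 9^2 = 81 ≡ 81 (mod 629)
3^8 ≡ 81^2 = 6561 ≡ 271 (mod 629)
3^16 ≡ 271^2 = 73441 ≡ 477 (mod 629)
3^32 ≡ 477^2 = 227529 ≡ 460 (mod 629)
3^64 ≡ 460^2 = 211600 ≡ 256 (mod 629)
3^128 ≡ 256^2 = 65536 ≡ 120 (mod 629)
3^256 ≡ 120^2 = 14400 ≡ 562 (mod 629)
3^512 ≡ 562^2 = 315844 ≡ 86 (mod 629)
628 = 512 + 64 + 32 + 16 + 4 in binary powers of 2.
So 3^628 ≡ 86 · 256 · 460 · 477 · 81 ≡ 625 (mod 629).
Since 625 ≠ 1, base 3 is a Fermat witness: 629 is composite.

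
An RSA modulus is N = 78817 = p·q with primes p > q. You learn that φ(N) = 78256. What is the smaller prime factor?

269

φ(n) = (p−1)(q−1) = n − (p+q) + 1, so p + q = 78817 − 78256 + 1 = 562.
p and q are the roots of t² − 562t + 78817 = 0.
Discriminant: 562² − 4·78817 = 315844 − 315268 = 576; √576 = 24.
q = (562 − 24)/2 = 269, p = (562 + 24)/2 = 293.
Check: 269 · 293 = 78817.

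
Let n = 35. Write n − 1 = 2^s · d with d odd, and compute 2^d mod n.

32

35 − 1 = 34 = 2^1 · 17, so d = 17.
2^1 ≡ 2 (mod 35)
2^2 ≡ 2^2 = 4 ≡ 4 (mod 35)
2^4 ≡ 4^2 = 16 ≡ 16 (mod 35)
2^8 ≡ 16^2 = 256 ≡ 11 (mod 35)
2^16 ≡ 11^2 = 121 ≡ 16 (mod 35)
17 = 16 + 1 in binary powers of 2.
So 2^17 ≡ 16 · 2 ≡ 32 (mod 35).
Squaring chain: 32; never reaches −1, so base 2 is a Miller–Rabin witness that 35 is composite.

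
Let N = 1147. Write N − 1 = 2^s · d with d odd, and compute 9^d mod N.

1147 − 1 = 1146 = 2^1 · 573, so d = 573.
9^1 ≡ 9 (mod 1147)
9^2 ≡ 9^2 = 81 ≡ 81 (mod 1147)
9^4 ≡ 81^2 = 6561 ≡ 826 (mod 1147)
9^8 ≡ 826^2 = 682276 ≡ 958 (mod 1147)
9^16 ≡ 958^2 = 917764 ≡ 164 (mod 1147)
9^32 ≡ 164^2 = 26896 ≡ 515 (mod 1147)
9^64 ≡ 515^2 = 265225 ≡ 268 (mod 1147)
9^128 ≡ 268^2 = 71824 ≡ 710 (mod 1147)
9^256 ≡ 710^2 = 504100 ≡ 567 (mod 1147)
9^512 ≡ 567^2 = 321489 ≡ 329 (mod 1147)
573 = 512 + 32 + 16 + 8 + 4 + 1 in binary powers of 2.
So 9^573 ≡ 329 · 515 · 164 · 958 · 826 · 9 ≡ 47 (mod 1147).
Squaring chain: 47; never reaches −1, so base 9 is a Miller–Rabin witness that 1147 is composite.

47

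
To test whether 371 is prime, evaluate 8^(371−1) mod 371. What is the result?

8^1 ≡ 8 (mod 371)
8^2 ≡ 8^2 = 64 ≡ 64 (mod 371)
8^4 ≡ 64^2 = 4096 ≡ 15 (mod 371)
8^8 ≡ 15^2 = 225 ≡ 225 (mod 371)
8^16 ≡ 225^2 = 50625 ≡ 169 (mod 371)
8^32 ≡ 169^2 = 28561 ≡ 365 (mod 371)
8^64 ≡ 365^2 = 133225 ≡ 36 (mod 371)
8^128 ≡ 36^2 = 1296 ≡ 183 (mod 371)
8^256 ≡ 183^2 = 33489 ≡ 99 (mod 371)
370 = 256 + 64 + 32 + 16 + 2 in binary powers of 2.
So 8^370 ≡ 99 · 36 · 365 · 169 · 64 ≡ 218 (mod 371).
Since 218 ≠ 1, base 8 is a Fermat witness: 371 is composite.

218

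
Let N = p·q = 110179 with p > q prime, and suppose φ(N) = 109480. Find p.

461

φ(n) = (p−1)(q−1) = n − (p+q) + 1, so p + q = 110179 − 109480 + 1 = 700.
p and q are the roots of t² − 700t + 110179 = 0.
Discriminant: 700² − 4·110179 = 490000 − 440716 = 49284; √49284 = 222.
q = (700 − 222)/2 = 239, p = (700 + 222)/2 = 461.
Check: 239 · 461 = 110179.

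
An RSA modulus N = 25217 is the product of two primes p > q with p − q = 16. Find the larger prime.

167

Since p = q + 16, we have 25217 = q(q + 16), so q² + 16q − 25217 = 0.
Discriminant: 16² + 4·25217 = 256 + 100868 = 101124; √101124 = 318.
q = (−16 + 318)/2 = 151, and p = q + 16 = 167.
Check: 151 · 167 = 25217.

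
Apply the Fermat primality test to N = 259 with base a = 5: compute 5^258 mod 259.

5^1 ≡ 5 (mod 259)
5^2 ≡ 5^2 = 25 ≡ 25 (mod 259)
5^4 ≡ 25^2 = 625 ≡ 107 (mod 259)
5^8 ≡ 107^2 = 11449 ≡ 53 (mod 259)
5^16 ≡ 53^2 = 2809 ≡ 219 (mod 259)
5^32 ≡ 219^2 = 47961 ≡ 46 (mod 259)
5^64 ≡ 46^2 = 2116 ≡ 44 (mod 259)
5^128 ≡ 44^2 = 1936 ≡ 123 (mod 259)
5^256 ≡ 123^2 = 15129 ≡ 107 (mod 259)
258 = 256 + 2 in binary powers of 2.
So 5^258 ≡ 107 · 25 ≡ 85 (mod 259).
Since 85 ≠ 1, base 5 is a Fermat witness: 259 is composite.

85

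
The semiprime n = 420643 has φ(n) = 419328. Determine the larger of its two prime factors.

769

φ(n) = (p−1)(q−1) = n − (p+q) + 1, so p + q = 420643 − 419328 + 1 = 1316.
p and q are the roots of t² − 1316t + 420643 = 0.
Discriminant: 1316² − 4·420643 = 1731856 − 1682572 = 49284; √49284 = 222.
q = (1316 − 222)/2 = 547, p = (1316 + 222)/2 = 769.
Check: 547 · 769 = 420643.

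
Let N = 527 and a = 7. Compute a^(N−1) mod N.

7^1 ≡ 7 (mod 527)
7^2 ≡ 7^2 = 49 ≡ 49 (mod 527)
7^4 ≡ 49^2 = 2401 ≡ 293 (mod 527)
7^8 ≡ 293^2 = 85849 ≡ 475 (mod 527)
7^16 ≡ 475^2 = 225625 ≡ 69 (mod 527)
7^32 ≡ 69^2 = 4761 ≡ 18 (mod 527)
7^64 ≡ 18^2 = 324 ≡ 324 (mod 527)
7^128 ≡ 324^2 = 104976 ≡ 103 (mod 527)
7^256 ≡ 103^2 = 10609 ≡ 69 (mod 527)
7^512 ≡ 69^2 = 4761 ≡ 18 (mod 527)
526 = 512 + 8 + 4 + 2 in binary powers of 2.
So 7^526 ≡ 18 · 475 · 293 · 49 ≡ 348 (mod 527).
Since 348 ≠ 1, base 7 is a Fermat witness: 527 is composite.

348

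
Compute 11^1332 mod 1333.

11^1 ≡ 11 (mod 1333)
11^2 ≡ 11^2 = 121 ≡ 121 (mod 1333)
11^4 ≡ 121^2 = 14641 ≡ 1311 (mod 1333)
11^8 ≡ 1311^2 = 1718721 ≡ 484 (mod 1333)
11^16 ≡ 484^2 = 234256 ≡ 981 (mod 1333)
11^32 ≡ 981^2 = 962361 ≡ 1268 (mod 1333)
11^64 ≡ 1268^2 = 1607824 ≡ 226 (mod 1333)
11^128 ≡ 226^2 = 51076 ≡ 422 (mod 1333)
11^256 ≡ 422^2 = 178084 ≡ 795 (mod 1333)
11^512 ≡ 795^2 = 632025 ≡ 183 (mod 1333)
11^1024 ≡ 183^2 = 33489 ≡ 164 (mod 1333)
1332 = 1024 + 256 + 32 + 16 + 4 in binary powers of 2.
So 11^1332 ≡ 164 · 795 · 1268 · 981 · 1311 ≡ 78 (mod 1333).
Since 78 ≠ 1, base 11 is a Fermat witness: 1333 is composite.

78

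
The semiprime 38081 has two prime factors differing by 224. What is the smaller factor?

113

Since p = q + 224, we have 38081 = q(q + 224), so q² + 224q − 38081 = 0.
Discriminant: 224² + 4·38081 = 50176 + 152324 = 202500; √202500 = 450.
q = (−224 + 450)/2 = 113, and p = q + 224 = 337.
Check: 113 · 337 = 38081.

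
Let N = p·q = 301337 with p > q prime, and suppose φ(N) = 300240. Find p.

557

φ(n) = (p−1)(q−1) = n − (p+q) + 1, so p + q = 301337 − 300240 + 1 = 1098.
p and q are the roots of t² − 1098t + 301337 = 0.
Discriminant: 1098² − 4·301337 = 1205604 − 1205348 = 256; √256 = 16.
q = (1098 − 16)/2 = 541, p = (1098 + 16)/2 = 557.
Check: 541 · 557 = 301337.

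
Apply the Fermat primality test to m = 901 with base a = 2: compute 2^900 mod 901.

2^1 ≡ 2 (mod 901)
2^2 ≡ 2^2 = 4 ≡ 4 (mod 901)
2^4 ≡ 4^2 = 16 ≡ 16 (mod 901)
2^8 ≡ 16^2 = 256 ≡ 256 (mod 901)
2^16 ≡ 256^2 = 65536 ≡ 664 (mod 901)
2^32 ≡ 664^2 = 440896 ≡ 307 (mod 901)
2^64 ≡ 307^2 = 94249 ≡ 545 (mod 901)
2^128 ≡ 545^2 = 297025 ≡ 596 (mod 901)
2^256 ≡ 596^2 = 355216 ≡ 222 (mod 901)
2^512 ≡ 222^2 = 49284 ≡ 630 (mod 901)
900 = 512 + 256 + 128 + 4 in binary powers of 2.
So 2^900 ≡ 630 · 222 · 596 · 16 ≡ 611 (mod 901).
Since 611 ≠ 1, base 2 is a Fermat witness: 901 is composite.

611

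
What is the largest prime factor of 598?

23

598 = 2 · 299
299 = 13 · 23
23 is prime.
So 598 = 2 · 13 · 23; the largest prime factor is 23.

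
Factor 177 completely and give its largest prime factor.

59

177 = 3 · 59
59 is prime.
So 177 = 3 · 59; the largest prime factor is 59.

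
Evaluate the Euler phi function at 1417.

1296

Factor: 1417 = 13 · 109.
φ(1417) = (13−1) · (109−1) = 12 · 108 = 1296.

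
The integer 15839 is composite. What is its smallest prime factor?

47

15839 is odd.
Digit sum 26, not divisible by 3.
Ends in 9: not divisible by 5.
7: 15839 = 7·2262 + 5
11: 15839 = 11·1439 + 10
13: 15839 = 13·1218 + 5
17: 15839 = 17·931 + 12
19: 15839 = 19·833 + 12
23: 15839 = 23·688 + 15
29: 15839 = 29·546 + 5
31: 15839 = 31·510 + 29
37: 15839 = 37·428 + 3
41: 15839 = 41·386 + 13
43: 15839 = 43·368 + 15
47: 15839 = 47·337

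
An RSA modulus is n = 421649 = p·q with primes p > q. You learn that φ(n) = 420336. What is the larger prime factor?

φ(n) = (p−1)(q−1) = n − (p+q) + 1, so p + q = 421649 − 420336 + 1 = 1314.
p and q are the roots of t² − 1314t + 421649 = 0.
Discriminant: 1314² − 4·421649 = 1726596 − 1686596 = 40000; √40000 = 200.
q = (1314 − 200)/2 = 557, p = (1314 + 200)/2 = 757.
Check: 557 · 757 = 421649.

757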